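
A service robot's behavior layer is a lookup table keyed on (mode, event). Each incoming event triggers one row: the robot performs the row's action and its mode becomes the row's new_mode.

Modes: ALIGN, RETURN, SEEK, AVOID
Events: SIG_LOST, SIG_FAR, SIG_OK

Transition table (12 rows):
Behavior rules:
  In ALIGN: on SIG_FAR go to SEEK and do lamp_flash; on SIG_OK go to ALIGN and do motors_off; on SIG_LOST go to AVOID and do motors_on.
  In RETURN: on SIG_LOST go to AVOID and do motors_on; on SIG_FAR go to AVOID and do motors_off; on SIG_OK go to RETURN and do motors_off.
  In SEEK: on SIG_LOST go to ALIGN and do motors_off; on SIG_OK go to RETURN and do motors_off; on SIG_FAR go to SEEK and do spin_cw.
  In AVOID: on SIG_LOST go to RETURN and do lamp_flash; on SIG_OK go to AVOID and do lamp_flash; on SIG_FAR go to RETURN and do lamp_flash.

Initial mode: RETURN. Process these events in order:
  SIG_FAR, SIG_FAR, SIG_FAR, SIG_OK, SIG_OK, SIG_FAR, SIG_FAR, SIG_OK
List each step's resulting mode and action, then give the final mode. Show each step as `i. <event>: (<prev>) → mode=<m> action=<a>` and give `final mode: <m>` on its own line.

final mode: AVOID

1. SIG_FAR: (RETURN) → mode=AVOID action=motors_off
2. SIG_FAR: (AVOID) → mode=RETURN action=lamp_flash
3. SIG_FAR: (RETURN) → mode=AVOID action=motors_off
4. SIG_OK: (AVOID) → mode=AVOID action=lamp_flash
5. SIG_OK: (AVOID) → mode=AVOID action=lamp_flash
6. SIG_FAR: (AVOID) → mode=RETURN action=lamp_flash
7. SIG_FAR: (RETURN) → mode=AVOID action=motors_off
8. SIG_OK: (AVOID) → mode=AVOID action=lamp_flash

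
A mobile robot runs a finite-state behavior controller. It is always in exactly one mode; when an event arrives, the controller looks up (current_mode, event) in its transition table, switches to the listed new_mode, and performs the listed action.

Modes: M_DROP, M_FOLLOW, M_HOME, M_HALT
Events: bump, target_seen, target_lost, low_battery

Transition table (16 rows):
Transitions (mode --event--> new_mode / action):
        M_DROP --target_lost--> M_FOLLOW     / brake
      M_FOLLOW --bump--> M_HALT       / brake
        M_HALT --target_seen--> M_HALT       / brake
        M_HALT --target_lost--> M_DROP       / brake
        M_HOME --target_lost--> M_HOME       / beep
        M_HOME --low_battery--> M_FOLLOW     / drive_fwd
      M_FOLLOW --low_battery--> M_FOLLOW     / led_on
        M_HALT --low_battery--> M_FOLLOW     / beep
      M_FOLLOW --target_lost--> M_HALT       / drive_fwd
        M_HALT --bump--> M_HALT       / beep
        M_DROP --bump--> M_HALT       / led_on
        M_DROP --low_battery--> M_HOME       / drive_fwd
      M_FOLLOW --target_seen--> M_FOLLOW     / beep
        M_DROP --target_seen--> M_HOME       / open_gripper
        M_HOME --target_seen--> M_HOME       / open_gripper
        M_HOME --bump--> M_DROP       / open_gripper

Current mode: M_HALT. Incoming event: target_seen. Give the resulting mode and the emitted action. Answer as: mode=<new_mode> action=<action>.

mode=M_HALT action=brake

current mode = M_HALT; filter table to that mode:
  (M_HALT, target_seen) → (M_HALT, brake)  ← event matches
  (M_HALT, target_lost) → (M_DROP, brake)
  (M_HALT, low_battery) → (M_FOLLOW, beep)
  (M_HALT, bump) → (M_HALT, beep)
event = target_seen selects (M_HALT, brake)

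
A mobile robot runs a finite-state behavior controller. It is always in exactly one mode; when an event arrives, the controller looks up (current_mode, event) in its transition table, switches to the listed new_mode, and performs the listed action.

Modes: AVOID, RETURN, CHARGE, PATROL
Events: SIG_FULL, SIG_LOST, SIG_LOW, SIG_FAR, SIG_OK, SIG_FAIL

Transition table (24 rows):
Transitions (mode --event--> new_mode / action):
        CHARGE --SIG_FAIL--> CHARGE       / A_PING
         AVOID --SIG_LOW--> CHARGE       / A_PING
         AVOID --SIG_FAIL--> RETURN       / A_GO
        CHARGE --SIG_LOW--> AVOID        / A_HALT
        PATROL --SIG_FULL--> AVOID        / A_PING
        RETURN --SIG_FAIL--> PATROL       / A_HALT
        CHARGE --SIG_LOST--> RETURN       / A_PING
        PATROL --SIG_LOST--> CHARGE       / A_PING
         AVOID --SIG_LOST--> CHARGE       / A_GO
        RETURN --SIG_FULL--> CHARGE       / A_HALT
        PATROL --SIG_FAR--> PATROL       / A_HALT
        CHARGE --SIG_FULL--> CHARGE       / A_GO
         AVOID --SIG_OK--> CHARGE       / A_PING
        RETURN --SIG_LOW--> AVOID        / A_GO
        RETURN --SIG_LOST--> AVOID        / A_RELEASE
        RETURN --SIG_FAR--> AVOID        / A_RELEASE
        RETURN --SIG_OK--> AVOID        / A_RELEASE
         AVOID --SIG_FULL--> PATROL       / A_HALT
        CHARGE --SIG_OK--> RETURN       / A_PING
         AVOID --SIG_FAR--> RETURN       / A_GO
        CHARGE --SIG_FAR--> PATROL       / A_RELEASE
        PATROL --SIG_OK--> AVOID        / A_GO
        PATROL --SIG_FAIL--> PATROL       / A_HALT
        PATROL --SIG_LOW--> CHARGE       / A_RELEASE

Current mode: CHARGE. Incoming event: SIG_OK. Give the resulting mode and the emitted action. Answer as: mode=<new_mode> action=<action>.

current mode = CHARGE; filter table to that mode:
  (CHARGE, SIG_FAIL) → (CHARGE, A_PING)
  (CHARGE, SIG_LOW) → (AVOID, A_HALT)
  (CHARGE, SIG_LOST) → (RETURN, A_PING)
  (CHARGE, SIG_FULL) → (CHARGE, A_GO)
  (CHARGE, SIG_OK) → (RETURN, A_PING)  ← event matches
  (CHARGE, SIG_FAR) → (PATROL, A_RELEASE)
event = SIG_OK selects (RETURN, A_PING)

mode=RETURN action=A_PING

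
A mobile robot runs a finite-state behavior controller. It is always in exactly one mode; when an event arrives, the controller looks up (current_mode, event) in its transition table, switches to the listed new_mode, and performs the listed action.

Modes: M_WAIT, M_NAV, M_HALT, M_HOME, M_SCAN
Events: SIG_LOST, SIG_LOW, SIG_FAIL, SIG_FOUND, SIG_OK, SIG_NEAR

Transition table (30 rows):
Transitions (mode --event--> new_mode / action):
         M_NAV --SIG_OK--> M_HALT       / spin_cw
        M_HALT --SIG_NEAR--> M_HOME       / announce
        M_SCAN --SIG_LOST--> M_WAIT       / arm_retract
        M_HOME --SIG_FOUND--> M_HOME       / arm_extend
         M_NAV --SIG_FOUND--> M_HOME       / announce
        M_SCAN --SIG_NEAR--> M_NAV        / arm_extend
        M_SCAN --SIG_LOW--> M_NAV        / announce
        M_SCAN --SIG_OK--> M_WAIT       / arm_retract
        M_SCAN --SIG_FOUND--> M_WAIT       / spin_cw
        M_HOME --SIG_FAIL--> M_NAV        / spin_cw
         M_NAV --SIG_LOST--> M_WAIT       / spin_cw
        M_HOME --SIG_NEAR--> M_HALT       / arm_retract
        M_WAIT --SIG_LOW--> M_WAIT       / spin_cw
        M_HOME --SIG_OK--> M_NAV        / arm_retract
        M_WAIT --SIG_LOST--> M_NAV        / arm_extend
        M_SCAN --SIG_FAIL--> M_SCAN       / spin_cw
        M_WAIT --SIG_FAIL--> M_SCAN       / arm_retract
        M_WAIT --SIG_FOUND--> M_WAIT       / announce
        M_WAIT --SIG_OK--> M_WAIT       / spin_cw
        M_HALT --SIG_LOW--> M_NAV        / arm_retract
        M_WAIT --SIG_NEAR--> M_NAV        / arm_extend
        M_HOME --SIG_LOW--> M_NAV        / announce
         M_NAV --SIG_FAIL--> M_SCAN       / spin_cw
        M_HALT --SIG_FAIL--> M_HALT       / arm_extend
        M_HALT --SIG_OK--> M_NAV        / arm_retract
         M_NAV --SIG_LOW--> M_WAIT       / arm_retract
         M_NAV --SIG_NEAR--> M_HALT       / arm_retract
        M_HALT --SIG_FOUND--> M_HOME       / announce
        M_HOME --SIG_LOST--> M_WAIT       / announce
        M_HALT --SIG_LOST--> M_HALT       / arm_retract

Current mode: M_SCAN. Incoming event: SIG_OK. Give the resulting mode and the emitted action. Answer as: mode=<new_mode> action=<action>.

mode=M_WAIT action=arm_retract

current mode = M_SCAN; filter table to that mode:
  (M_SCAN, SIG_LOST) → (M_WAIT, arm_retract)
  (M_SCAN, SIG_NEAR) → (M_NAV, arm_extend)
  (M_SCAN, SIG_LOW) → (M_NAV, announce)
  (M_SCAN, SIG_OK) → (M_WAIT, arm_retract)  ← event matches
  (M_SCAN, SIG_FOUND) → (M_WAIT, spin_cw)
  (M_SCAN, SIG_FAIL) → (M_SCAN, spin_cw)
event = SIG_OK selects (M_WAIT, arm_retract)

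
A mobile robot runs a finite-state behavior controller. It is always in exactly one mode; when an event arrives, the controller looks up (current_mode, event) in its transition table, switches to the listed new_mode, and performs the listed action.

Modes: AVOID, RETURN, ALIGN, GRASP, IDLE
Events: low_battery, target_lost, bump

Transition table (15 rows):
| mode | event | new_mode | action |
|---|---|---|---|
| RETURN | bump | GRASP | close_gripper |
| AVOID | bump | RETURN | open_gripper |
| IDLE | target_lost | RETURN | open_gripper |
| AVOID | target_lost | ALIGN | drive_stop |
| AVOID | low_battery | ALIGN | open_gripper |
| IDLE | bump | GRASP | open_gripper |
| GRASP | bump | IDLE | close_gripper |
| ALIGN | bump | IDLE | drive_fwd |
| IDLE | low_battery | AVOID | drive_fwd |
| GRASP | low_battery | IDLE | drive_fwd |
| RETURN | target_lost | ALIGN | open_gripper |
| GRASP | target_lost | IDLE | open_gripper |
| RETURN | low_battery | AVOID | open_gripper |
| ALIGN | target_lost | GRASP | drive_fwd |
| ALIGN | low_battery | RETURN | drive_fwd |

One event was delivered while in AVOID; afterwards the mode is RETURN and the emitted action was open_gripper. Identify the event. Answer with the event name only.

bump

try low_battery: (AVOID, low_battery) → (ALIGN, open_gripper)
try target_lost: (AVOID, target_lost) → (ALIGN, drive_stop)
try bump: (AVOID, bump) → (RETURN, open_gripper)  ← matches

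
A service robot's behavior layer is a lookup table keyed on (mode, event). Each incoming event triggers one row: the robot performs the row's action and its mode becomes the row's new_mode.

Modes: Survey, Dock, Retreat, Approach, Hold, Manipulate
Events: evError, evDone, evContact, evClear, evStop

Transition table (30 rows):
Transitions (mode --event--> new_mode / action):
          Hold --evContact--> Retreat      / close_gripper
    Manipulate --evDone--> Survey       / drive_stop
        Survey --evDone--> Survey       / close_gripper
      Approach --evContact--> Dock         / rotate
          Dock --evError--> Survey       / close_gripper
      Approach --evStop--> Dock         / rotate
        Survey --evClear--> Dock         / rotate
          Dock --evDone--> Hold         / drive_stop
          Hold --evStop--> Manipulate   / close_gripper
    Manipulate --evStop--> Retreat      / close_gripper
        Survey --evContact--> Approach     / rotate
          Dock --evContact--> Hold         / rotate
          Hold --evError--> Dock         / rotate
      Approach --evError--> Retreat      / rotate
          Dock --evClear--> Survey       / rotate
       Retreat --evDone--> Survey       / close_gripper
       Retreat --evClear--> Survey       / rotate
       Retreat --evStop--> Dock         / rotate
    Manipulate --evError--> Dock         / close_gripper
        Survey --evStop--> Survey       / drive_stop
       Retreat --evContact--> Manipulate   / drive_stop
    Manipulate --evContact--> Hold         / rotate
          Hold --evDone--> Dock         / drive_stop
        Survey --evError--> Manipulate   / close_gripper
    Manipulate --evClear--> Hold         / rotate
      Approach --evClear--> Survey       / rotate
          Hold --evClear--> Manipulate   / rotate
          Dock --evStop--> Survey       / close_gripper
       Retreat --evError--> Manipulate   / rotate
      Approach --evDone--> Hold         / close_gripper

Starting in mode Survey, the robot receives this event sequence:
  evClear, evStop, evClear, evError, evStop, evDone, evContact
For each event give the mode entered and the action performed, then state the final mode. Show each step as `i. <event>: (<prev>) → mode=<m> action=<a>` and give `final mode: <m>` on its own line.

1. evClear: (Survey) → mode=Dock action=rotate
2. evStop: (Dock) → mode=Survey action=close_gripper
3. evClear: (Survey) → mode=Dock action=rotate
4. evError: (Dock) → mode=Survey action=close_gripper
5. evStop: (Survey) → mode=Survey action=drive_stop
6. evDone: (Survey) → mode=Survey action=close_gripper
7. evContact: (Survey) → mode=Approach action=rotate

final mode: Approach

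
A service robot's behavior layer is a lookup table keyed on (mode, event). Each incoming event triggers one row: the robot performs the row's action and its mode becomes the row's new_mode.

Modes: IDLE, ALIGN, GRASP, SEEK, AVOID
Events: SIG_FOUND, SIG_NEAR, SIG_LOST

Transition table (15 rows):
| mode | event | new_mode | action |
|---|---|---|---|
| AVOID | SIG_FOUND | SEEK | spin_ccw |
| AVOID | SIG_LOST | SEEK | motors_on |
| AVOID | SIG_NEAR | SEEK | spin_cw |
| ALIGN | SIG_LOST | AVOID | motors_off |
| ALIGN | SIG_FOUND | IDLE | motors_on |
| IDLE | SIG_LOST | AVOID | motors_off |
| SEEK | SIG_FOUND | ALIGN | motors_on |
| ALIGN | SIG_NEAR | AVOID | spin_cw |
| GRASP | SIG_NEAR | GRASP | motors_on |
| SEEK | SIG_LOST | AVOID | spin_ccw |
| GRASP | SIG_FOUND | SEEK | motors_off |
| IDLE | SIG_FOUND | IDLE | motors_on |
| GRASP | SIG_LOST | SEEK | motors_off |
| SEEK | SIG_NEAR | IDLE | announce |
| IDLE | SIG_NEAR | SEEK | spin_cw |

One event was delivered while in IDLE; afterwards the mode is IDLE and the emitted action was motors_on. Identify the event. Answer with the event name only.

try SIG_FOUND: (IDLE, SIG_FOUND) → (IDLE, motors_on)  ← matches
try SIG_NEAR: (IDLE, SIG_NEAR) → (SEEK, spin_cw)
try SIG_LOST: (IDLE, SIG_LOST) → (AVOID, motors_off)

SIG_FOUND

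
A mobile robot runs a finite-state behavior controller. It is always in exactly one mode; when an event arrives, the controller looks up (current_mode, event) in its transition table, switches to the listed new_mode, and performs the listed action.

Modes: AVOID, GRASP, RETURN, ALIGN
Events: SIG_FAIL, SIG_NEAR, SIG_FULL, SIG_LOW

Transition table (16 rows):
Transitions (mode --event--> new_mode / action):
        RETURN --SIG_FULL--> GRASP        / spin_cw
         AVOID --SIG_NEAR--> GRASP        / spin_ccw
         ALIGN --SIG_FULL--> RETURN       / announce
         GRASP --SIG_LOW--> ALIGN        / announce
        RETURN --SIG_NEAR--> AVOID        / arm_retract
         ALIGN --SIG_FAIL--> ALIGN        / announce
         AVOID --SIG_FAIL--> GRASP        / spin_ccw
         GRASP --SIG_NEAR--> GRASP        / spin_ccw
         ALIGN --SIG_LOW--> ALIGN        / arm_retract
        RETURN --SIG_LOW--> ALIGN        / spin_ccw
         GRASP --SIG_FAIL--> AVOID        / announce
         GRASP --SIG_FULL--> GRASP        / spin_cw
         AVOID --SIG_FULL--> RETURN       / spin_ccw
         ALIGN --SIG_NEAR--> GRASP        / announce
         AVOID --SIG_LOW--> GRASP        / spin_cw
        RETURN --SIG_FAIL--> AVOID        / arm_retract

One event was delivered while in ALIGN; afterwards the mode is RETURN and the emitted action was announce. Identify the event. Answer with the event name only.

try SIG_FAIL: (ALIGN, SIG_FAIL) → (ALIGN, announce)
try SIG_NEAR: (ALIGN, SIG_NEAR) → (GRASP, announce)
try SIG_FULL: (ALIGN, SIG_FULL) → (RETURN, announce)  ← matches
try SIG_LOW: (ALIGN, SIG_LOW) → (ALIGN, arm_retract)

SIG_FULL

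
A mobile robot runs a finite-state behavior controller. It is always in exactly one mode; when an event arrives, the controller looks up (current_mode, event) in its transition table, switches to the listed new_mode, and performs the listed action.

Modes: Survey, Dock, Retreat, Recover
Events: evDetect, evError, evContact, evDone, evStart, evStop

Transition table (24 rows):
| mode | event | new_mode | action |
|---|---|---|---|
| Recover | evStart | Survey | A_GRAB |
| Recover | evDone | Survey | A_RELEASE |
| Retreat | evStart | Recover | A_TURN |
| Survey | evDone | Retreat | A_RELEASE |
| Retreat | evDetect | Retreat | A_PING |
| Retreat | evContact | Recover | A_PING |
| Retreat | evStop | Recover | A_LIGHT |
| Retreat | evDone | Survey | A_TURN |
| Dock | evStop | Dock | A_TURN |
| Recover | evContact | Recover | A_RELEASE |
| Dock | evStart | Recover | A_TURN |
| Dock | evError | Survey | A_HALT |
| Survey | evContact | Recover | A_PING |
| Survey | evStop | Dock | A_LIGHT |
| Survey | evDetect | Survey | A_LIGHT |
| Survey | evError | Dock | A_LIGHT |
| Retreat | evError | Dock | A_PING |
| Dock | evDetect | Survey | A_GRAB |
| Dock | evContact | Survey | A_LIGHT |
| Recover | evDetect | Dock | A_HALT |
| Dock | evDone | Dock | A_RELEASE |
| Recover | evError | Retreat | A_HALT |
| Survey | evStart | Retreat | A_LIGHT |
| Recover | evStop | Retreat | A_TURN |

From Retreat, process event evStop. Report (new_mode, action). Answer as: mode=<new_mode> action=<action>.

current mode = Retreat; filter table to that mode:
  (Retreat, evStart) → (Recover, A_TURN)
  (Retreat, evDetect) → (Retreat, A_PING)
  (Retreat, evContact) → (Recover, A_PING)
  (Retreat, evStop) → (Recover, A_LIGHT)  ← event matches
  (Retreat, evDone) → (Survey, A_TURN)
  (Retreat, evError) → (Dock, A_PING)
event = evStop selects (Recover, A_LIGHT)

mode=Recover action=A_LIGHT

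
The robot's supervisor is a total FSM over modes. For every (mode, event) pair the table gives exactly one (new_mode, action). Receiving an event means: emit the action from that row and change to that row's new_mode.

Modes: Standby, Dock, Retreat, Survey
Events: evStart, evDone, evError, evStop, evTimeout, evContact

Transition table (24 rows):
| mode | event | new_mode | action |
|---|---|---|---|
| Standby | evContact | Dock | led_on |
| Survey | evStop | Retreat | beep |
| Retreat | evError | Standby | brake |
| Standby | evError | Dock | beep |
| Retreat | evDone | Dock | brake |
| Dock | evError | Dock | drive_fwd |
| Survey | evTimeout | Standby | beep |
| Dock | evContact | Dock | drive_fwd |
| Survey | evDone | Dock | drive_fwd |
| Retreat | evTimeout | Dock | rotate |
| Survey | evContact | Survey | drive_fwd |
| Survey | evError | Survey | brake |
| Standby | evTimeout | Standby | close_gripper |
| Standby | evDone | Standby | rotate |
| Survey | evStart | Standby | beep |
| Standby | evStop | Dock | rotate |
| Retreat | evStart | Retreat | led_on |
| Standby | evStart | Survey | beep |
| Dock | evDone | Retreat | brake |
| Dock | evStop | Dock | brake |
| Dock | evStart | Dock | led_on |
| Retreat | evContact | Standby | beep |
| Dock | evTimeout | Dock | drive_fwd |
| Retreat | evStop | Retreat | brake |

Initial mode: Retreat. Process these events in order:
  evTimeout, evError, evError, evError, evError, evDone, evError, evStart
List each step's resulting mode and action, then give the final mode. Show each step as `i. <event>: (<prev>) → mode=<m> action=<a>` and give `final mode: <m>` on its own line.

final mode: Survey

1. evTimeout: (Retreat) → mode=Dock action=rotate
2. evError: (Dock) → mode=Dock action=drive_fwd
3. evError: (Dock) → mode=Dock action=drive_fwd
4. evError: (Dock) → mode=Dock action=drive_fwd
5. evError: (Dock) → mode=Dock action=drive_fwd
6. evDone: (Dock) → mode=Retreat action=brake
7. evError: (Retreat) → mode=Standby action=brake
8. evStart: (Standby) → mode=Survey action=beep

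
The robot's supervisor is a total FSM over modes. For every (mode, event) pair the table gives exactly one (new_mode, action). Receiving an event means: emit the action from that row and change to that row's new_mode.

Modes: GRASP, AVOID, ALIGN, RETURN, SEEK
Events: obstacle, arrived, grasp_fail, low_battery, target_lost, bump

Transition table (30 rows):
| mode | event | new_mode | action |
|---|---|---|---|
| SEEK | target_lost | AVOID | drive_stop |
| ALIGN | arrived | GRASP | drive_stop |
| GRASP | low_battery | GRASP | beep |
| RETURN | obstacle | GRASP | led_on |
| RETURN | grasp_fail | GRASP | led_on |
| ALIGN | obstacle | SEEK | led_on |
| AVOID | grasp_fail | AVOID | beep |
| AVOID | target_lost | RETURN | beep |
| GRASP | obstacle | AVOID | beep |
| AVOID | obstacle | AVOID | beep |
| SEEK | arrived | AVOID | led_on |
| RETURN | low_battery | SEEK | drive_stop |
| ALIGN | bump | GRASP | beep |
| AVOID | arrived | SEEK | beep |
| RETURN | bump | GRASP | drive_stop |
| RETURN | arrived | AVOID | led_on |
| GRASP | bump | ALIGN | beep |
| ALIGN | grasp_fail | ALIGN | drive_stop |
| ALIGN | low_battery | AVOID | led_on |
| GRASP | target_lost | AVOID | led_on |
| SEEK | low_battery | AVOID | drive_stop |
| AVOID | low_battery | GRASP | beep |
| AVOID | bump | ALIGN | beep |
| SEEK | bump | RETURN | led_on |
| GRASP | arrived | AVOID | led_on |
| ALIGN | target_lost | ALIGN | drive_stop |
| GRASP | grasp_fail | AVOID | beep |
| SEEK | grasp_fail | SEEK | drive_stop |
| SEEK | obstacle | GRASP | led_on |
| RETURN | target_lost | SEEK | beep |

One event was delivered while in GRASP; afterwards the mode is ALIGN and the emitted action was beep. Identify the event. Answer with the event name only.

bump

try obstacle: (GRASP, obstacle) → (AVOID, beep)
try arrived: (GRASP, arrived) → (AVOID, led_on)
try grasp_fail: (GRASP, grasp_fail) → (AVOID, beep)
try low_battery: (GRASP, low_battery) → (GRASP, beep)
try target_lost: (GRASP, target_lost) → (AVOID, led_on)
try bump: (GRASP, bump) → (ALIGN, beep)  ← matches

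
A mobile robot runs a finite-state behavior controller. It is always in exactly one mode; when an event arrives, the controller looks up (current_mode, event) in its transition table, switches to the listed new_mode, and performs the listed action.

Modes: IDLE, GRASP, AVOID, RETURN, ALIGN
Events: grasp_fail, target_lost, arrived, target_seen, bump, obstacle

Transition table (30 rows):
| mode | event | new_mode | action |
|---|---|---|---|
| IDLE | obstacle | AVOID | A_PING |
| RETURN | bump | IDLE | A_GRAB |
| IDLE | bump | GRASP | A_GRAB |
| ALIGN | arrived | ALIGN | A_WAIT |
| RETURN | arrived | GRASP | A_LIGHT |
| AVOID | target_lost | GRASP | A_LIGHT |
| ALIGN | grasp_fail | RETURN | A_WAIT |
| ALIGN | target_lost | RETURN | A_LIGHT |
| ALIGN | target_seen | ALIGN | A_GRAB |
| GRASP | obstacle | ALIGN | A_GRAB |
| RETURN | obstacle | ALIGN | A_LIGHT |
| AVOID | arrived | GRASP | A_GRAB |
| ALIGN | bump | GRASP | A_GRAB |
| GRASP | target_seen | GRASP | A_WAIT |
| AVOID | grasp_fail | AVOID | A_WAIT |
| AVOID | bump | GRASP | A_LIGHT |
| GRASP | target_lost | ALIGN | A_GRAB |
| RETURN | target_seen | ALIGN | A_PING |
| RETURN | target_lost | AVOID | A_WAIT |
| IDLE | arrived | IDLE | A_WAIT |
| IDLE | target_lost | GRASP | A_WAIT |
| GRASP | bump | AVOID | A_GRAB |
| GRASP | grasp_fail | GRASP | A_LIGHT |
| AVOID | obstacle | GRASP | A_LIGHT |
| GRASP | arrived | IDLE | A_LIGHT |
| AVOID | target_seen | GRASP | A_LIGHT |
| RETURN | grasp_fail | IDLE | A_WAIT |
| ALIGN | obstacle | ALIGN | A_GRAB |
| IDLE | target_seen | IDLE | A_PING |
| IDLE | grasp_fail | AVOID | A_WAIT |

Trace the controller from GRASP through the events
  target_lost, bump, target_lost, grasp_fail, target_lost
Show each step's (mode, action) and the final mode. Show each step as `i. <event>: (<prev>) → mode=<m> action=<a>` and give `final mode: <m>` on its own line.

1. target_lost: (GRASP) → mode=ALIGN action=A_GRAB
2. bump: (ALIGN) → mode=GRASP action=A_GRAB
3. target_lost: (GRASP) → mode=ALIGN action=A_GRAB
4. grasp_fail: (ALIGN) → mode=RETURN action=A_WAIT
5. target_lost: (RETURN) → mode=AVOID action=A_WAIT

final mode: AVOID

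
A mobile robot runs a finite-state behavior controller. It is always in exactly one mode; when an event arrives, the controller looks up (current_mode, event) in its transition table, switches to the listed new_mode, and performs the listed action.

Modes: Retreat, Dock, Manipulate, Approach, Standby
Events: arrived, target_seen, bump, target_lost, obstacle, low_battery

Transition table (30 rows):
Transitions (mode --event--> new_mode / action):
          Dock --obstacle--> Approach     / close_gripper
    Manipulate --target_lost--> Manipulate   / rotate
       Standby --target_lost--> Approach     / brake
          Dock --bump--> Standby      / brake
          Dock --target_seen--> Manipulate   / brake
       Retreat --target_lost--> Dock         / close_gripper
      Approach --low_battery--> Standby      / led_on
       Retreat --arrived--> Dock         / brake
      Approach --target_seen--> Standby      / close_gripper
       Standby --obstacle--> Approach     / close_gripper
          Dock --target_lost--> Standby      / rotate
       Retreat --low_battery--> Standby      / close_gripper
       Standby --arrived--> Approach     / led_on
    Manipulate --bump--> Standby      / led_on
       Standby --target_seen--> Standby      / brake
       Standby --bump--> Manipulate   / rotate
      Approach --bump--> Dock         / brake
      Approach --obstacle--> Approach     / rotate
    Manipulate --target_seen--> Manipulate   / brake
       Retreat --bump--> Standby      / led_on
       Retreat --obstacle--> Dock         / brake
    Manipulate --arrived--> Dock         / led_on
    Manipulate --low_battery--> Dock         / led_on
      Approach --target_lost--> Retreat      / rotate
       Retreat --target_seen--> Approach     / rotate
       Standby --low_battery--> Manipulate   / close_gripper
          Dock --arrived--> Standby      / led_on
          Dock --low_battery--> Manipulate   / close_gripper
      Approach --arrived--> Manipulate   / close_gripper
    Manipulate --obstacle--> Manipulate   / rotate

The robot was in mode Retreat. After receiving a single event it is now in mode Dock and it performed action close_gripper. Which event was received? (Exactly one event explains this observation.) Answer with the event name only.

try arrived: (Retreat, arrived) → (Dock, brake)
try target_seen: (Retreat, target_seen) → (Approach, rotate)
try bump: (Retreat, bump) → (Standby, led_on)
try target_lost: (Retreat, target_lost) → (Dock, close_gripper)  ← matches
try obstacle: (Retreat, obstacle) → (Dock, brake)
try low_battery: (Retreat, low_battery) → (Standby, close_gripper)

target_lost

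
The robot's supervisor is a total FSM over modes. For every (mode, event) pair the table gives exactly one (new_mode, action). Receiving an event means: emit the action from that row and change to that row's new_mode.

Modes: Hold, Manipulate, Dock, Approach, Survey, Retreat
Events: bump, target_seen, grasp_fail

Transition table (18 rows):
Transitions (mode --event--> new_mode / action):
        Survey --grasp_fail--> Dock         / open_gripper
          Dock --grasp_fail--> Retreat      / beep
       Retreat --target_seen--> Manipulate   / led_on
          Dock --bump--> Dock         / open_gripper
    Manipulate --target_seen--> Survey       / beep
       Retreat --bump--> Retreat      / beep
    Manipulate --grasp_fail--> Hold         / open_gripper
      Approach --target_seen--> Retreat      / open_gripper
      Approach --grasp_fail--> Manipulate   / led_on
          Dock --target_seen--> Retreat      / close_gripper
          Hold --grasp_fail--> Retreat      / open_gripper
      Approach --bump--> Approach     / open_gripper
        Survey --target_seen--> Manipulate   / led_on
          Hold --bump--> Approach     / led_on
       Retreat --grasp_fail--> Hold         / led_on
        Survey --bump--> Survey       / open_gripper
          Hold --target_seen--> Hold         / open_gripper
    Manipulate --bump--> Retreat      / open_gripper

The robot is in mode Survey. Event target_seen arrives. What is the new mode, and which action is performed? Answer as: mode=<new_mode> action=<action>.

mode=Manipulate action=led_on

current mode = Survey; filter table to that mode:
  (Survey, grasp_fail) → (Dock, open_gripper)
  (Survey, target_seen) → (Manipulate, led_on)  ← event matches
  (Survey, bump) → (Survey, open_gripper)
event = target_seen selects (Manipulate, led_on)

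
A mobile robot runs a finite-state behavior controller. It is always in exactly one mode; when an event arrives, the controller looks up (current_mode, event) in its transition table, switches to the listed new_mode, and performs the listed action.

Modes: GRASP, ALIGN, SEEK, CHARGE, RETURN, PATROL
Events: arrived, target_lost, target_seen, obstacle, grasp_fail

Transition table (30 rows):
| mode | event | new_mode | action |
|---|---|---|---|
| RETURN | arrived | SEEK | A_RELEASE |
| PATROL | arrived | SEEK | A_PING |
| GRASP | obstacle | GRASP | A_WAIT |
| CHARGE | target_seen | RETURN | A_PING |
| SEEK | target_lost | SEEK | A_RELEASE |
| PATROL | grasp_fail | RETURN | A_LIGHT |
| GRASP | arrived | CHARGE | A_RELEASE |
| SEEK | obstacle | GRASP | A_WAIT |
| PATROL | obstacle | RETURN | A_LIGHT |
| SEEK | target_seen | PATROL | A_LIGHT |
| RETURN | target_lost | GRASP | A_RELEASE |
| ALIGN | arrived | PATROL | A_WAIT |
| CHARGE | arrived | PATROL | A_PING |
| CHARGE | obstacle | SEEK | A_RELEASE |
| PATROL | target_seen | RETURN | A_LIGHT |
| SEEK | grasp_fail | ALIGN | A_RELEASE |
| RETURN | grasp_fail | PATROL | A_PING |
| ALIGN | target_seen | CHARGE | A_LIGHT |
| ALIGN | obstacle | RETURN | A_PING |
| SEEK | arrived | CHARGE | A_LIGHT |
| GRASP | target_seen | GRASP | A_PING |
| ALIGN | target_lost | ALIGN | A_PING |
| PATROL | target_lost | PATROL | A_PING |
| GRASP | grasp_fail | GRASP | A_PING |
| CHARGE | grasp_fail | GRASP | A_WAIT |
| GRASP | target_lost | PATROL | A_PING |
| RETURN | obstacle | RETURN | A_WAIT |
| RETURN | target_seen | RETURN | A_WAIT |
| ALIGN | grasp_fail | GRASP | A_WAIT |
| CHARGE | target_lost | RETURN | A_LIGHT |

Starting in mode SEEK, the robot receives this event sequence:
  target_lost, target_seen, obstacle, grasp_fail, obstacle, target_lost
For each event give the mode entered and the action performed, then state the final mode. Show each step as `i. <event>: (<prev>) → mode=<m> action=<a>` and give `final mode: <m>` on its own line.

1. target_lost: (SEEK) → mode=SEEK action=A_RELEASE
2. target_seen: (SEEK) → mode=PATROL action=A_LIGHT
3. obstacle: (PATROL) → mode=RETURN action=A_LIGHT
4. grasp_fail: (RETURN) → mode=PATROL action=A_PING
5. obstacle: (PATROL) → mode=RETURN action=A_LIGHT
6. target_lost: (RETURN) → mode=GRASP action=A_RELEASE

final mode: GRASP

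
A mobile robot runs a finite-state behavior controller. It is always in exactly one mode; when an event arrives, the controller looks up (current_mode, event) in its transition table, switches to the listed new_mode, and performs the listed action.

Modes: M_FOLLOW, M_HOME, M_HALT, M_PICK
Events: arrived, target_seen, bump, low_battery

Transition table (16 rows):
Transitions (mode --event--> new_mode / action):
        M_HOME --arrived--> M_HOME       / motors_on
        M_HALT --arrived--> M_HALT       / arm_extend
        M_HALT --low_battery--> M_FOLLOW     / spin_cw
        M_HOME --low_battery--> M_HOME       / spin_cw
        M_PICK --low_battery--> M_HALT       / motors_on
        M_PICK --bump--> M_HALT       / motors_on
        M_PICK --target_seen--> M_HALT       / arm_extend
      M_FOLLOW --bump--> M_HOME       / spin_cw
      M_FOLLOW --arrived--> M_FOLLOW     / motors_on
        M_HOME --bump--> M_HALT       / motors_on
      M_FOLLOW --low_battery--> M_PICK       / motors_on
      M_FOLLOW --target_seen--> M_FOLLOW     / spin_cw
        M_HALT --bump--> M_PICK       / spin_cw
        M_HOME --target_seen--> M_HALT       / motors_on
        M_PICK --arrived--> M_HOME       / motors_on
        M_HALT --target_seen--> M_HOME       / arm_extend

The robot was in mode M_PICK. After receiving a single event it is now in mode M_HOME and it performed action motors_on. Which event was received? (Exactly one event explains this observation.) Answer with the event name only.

try arrived: (M_PICK, arrived) → (M_HOME, motors_on)  ← matches
try target_seen: (M_PICK, target_seen) → (M_HALT, arm_extend)
try bump: (M_PICK, bump) → (M_HALT, motors_on)
try low_battery: (M_PICK, low_battery) → (M_HALT, motors_on)

arrived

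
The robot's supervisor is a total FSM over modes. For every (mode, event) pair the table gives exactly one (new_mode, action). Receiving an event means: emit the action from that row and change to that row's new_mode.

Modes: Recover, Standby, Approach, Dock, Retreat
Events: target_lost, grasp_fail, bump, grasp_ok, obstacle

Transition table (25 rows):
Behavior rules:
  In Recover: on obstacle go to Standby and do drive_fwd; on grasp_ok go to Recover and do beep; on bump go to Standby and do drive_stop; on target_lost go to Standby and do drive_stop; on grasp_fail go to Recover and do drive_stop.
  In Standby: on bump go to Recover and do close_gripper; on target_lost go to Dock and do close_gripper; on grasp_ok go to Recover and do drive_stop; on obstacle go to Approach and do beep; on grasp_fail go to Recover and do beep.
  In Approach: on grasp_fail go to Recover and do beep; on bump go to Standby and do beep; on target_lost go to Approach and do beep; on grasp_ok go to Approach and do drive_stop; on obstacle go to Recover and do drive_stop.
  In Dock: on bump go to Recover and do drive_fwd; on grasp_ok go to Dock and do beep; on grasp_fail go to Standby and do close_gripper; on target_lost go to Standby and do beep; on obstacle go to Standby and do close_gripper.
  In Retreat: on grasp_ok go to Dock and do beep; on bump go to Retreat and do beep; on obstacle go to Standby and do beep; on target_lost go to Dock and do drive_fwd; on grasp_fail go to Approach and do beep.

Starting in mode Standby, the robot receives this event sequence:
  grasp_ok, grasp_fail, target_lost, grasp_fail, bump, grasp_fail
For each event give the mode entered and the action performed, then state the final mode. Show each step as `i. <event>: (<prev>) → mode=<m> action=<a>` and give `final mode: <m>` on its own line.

1. grasp_ok: (Standby) → mode=Recover action=drive_stop
2. grasp_fail: (Recover) → mode=Recover action=drive_stop
3. target_lost: (Recover) → mode=Standby action=drive_stop
4. grasp_fail: (Standby) → mode=Recover action=beep
5. bump: (Recover) → mode=Standby action=drive_stop
6. grasp_fail: (Standby) → mode=Recover action=beep

final mode: Recover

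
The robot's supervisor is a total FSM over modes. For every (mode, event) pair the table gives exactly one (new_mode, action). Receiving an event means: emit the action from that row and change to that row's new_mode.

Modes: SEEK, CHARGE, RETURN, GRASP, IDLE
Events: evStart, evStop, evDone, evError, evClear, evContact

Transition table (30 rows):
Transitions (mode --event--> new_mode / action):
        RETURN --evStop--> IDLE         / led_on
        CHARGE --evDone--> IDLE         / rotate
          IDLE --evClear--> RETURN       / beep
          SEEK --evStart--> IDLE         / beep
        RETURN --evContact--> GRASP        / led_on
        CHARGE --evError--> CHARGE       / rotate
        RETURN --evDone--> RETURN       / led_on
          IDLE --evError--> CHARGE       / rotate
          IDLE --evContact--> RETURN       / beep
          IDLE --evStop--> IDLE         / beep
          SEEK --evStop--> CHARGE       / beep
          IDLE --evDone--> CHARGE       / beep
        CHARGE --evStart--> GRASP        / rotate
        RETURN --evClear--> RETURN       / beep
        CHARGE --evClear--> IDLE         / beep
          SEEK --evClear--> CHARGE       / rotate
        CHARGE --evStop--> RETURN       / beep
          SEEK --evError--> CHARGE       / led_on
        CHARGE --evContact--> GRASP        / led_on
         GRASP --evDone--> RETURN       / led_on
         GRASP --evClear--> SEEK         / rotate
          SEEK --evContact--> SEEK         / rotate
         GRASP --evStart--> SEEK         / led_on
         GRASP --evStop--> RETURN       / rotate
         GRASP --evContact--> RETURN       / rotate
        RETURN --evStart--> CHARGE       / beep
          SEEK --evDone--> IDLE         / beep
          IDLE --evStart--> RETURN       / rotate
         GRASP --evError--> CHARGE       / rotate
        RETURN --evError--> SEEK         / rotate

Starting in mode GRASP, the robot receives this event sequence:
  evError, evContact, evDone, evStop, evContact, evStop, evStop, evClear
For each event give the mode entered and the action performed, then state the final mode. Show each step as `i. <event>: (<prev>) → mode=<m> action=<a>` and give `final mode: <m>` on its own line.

final mode: RETURN

1. evError: (GRASP) → mode=CHARGE action=rotate
2. evContact: (CHARGE) → mode=GRASP action=led_on
3. evDone: (GRASP) → mode=RETURN action=led_on
4. evStop: (RETURN) → mode=IDLE action=led_on
5. evContact: (IDLE) → mode=RETURN action=beep
6. evStop: (RETURN) → mode=IDLE action=led_on
7. evStop: (IDLE) → mode=IDLE action=beep
8. evClear: (IDLE) → mode=RETURN action=beep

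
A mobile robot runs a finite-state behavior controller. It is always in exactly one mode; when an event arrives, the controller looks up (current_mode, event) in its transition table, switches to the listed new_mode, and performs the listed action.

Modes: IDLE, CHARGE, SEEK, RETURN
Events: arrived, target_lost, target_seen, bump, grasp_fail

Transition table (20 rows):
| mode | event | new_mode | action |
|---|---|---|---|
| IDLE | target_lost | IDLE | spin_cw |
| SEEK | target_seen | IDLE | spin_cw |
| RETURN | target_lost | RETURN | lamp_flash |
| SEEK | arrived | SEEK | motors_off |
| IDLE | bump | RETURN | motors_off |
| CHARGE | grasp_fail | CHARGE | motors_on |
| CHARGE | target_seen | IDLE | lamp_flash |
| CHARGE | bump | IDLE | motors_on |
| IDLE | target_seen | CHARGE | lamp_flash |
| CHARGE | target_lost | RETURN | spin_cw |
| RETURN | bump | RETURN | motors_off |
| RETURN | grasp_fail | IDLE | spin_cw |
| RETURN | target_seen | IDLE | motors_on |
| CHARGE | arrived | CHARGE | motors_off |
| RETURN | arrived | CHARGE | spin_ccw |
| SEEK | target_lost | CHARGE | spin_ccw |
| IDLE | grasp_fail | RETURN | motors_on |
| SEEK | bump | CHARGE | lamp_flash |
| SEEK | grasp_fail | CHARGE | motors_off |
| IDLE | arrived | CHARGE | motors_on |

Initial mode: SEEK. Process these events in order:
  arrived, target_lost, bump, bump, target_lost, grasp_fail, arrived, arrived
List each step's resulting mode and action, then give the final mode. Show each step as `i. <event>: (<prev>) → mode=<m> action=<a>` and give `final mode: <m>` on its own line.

final mode: CHARGE

1. arrived: (SEEK) → mode=SEEK action=motors_off
2. target_lost: (SEEK) → mode=CHARGE action=spin_ccw
3. bump: (CHARGE) → mode=IDLE action=motors_on
4. bump: (IDLE) → mode=RETURN action=motors_off
5. target_lost: (RETURN) → mode=RETURN action=lamp_flash
6. grasp_fail: (RETURN) → mode=IDLE action=spin_cw
7. arrived: (IDLE) → mode=CHARGE action=motors_on
8. arrived: (CHARGE) → mode=CHARGE action=motors_off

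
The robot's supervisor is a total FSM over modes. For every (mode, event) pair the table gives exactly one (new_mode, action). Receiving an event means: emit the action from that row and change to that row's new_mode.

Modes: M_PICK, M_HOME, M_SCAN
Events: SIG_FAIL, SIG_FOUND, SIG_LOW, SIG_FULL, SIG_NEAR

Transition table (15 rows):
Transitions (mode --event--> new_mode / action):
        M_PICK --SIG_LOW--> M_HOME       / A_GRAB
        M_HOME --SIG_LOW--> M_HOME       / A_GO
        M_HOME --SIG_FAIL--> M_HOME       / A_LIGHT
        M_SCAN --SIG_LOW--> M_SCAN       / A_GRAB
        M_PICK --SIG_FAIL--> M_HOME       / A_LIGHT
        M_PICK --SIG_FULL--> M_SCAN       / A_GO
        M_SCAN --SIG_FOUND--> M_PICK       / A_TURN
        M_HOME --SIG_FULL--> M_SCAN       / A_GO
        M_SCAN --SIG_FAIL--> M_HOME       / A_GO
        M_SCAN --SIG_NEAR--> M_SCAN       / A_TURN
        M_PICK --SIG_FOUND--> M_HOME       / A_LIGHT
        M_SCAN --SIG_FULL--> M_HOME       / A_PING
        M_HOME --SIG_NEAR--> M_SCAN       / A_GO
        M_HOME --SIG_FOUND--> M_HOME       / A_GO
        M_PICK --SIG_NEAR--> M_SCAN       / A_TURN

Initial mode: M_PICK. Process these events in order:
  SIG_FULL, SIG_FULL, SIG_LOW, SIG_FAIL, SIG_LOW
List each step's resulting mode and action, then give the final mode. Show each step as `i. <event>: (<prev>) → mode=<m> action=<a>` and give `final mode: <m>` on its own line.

1. SIG_FULL: (M_PICK) → mode=M_SCAN action=A_GO
2. SIG_FULL: (M_SCAN) → mode=M_HOME action=A_PING
3. SIG_LOW: (M_HOME) → mode=M_HOME action=A_GO
4. SIG_FAIL: (M_HOME) → mode=M_HOME action=A_LIGHT
5. SIG_LOW: (M_HOME) → mode=M_HOME action=A_GO

final mode: M_HOME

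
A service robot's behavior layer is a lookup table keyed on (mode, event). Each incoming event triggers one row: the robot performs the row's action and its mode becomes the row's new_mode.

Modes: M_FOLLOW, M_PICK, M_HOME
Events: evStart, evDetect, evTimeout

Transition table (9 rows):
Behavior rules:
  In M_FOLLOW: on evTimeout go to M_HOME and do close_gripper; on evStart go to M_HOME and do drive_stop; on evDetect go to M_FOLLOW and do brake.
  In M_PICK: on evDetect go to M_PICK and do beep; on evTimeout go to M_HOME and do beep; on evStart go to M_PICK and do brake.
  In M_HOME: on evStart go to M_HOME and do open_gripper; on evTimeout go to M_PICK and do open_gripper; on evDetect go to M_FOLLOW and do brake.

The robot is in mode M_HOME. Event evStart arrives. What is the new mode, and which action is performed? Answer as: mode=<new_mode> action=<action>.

mode=M_HOME action=open_gripper

current mode = M_HOME; filter table to that mode:
  (M_HOME, evStart) → (M_HOME, open_gripper)  ← event matches
  (M_HOME, evTimeout) → (M_PICK, open_gripper)
  (M_HOME, evDetect) → (M_FOLLOW, brake)
event = evStart selects (M_HOME, open_gripper)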